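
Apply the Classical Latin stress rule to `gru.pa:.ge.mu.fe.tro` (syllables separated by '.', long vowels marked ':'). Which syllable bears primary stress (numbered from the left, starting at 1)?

4

Classical Latin: stress the penult if heavy (long vowel or closed), else the antepenult.
Weights: 4 mu L, 5 fe L, 6 tro L.
The penult (syllable 5, fe) is light, so stress falls on the antepenult (syllable 4, mu).
Stress on syllable 4: gru.pa:.ge.ˈmu.fe.tro.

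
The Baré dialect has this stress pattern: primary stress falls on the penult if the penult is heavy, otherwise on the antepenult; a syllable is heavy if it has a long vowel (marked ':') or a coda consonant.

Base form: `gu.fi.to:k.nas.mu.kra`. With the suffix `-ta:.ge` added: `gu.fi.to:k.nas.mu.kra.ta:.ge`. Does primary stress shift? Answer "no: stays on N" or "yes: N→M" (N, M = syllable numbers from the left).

Base `gu.fi.to:k.nas.mu.kra` (6 syllables):
  Weights: 4 nas H, 5 mu L, 6 kra L.
  The penult (syllable 5, mu) is light, so stress falls on the antepenult (syllable 4, nas).
  → primary stress on syllable 4.
Suffixed `gu.fi.to:k.nas.mu.kra.ta:.ge` (8 syllables):
  Weights: 6 kra L, 7 ta: H, 8 ge L.
  The penult (syllable 7, ta:) is heavy, so it takes stress.
  → primary stress on syllable 7.

yes: 4→7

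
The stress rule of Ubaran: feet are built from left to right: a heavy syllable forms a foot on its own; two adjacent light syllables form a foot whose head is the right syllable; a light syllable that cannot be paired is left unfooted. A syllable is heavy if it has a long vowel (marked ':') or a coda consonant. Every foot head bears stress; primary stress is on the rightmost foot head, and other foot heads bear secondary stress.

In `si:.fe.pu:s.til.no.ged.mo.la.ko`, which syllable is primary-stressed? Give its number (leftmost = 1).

8

Weights: 1 si: H, 2 fe L, 3 pu:s H, 4 til H, 5 no L, 6 ged H, 7 mo L, 8 la L, 9 ko L.
Parse left to right (heavy = foot alone; LL = one foot; stranded L unfooted): (ˈsi:) fe (ˈpu:s) (ˈtil) no (ˈged) (mo.ˈla) ko.
Foot heads: 1, 3, 4, 6, 8.
Primary stress on the rightmost head = syllable 8.
Primary stress: syllable 8 → si:.fe.pu:s.til.no.ged.mo.ˈla.ko.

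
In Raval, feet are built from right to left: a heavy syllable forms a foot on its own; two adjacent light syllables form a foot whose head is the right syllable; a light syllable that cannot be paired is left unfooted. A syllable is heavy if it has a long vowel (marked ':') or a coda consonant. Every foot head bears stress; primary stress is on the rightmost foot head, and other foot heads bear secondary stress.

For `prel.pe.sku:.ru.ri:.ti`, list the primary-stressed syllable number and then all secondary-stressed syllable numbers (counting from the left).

Weights: 1 prel H, 2 pe L, 3 sku: H, 4 ru L, 5 ri: H, 6 ti L.
Parse right to left (heavy = foot alone; LL = one foot; stranded L unfooted): (ˈprel) pe (ˈsku:) ru (ˈri:) ti.
Foot heads: 1, 3, 5.
Primary stress on the rightmost head = syllable 5.
Secondary stress on 1, 3: ˌprel.pe.ˌsku:.ru.ˈri:.ti.

primary 5, secondary 1, 3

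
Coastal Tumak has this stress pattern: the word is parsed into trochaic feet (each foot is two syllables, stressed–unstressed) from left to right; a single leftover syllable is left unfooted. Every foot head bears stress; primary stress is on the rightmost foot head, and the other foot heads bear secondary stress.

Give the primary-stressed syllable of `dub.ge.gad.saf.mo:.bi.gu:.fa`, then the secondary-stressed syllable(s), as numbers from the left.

primary 7, secondary 1, 3, 5

Parse left to right into trochaic (ˈσσ) feet: (ˈdub.ge) (ˈgad.saf) (ˈmo:.bi) (ˈgu:.fa).
Foot heads (stressed positions): 1, 3, 5, 7.
End Rule Rightmost: primary stress on the rightmost head = syllable 7.
Secondary stress on 1, 3, 5: ˌdub.ge.ˌgad.saf.ˌmo:.bi.ˈgu:.fa.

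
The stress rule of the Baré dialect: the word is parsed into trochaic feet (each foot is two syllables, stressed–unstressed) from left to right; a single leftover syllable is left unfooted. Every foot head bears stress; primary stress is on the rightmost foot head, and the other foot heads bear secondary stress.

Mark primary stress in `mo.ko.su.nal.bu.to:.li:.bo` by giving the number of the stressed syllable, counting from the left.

Parse left to right into trochaic (ˈσσ) feet: (ˈmo.ko) (ˈsu.nal) (ˈbu.to:) (ˈli:.bo).
Foot heads (stressed positions): 1, 3, 5, 7.
End Rule Rightmost: primary stress on the rightmost head = syllable 7.
Primary stress: syllable 7 → mo.ko.su.nal.bu.to:.ˈli:.bo.

7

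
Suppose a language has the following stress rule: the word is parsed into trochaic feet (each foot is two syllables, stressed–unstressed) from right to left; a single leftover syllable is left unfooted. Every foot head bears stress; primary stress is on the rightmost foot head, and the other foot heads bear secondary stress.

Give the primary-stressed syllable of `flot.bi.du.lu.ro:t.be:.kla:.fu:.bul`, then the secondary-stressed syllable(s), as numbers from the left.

primary 8, secondary 2, 4, 6

Parse right to left into trochaic (ˈσσ) feet: flot (ˈbi.du) (ˈlu.ro:t) (ˈbe:.kla:) (ˈfu:.bul). Syllable 1 is left unfooted.
Foot heads (stressed positions): 2, 4, 6, 8.
End Rule Rightmost: primary stress on the rightmost head = syllable 8.
Secondary stress on 2, 4, 6: flot.ˌbi.du.ˌlu.ro:t.ˌbe:.kla:.ˈfu:.bul.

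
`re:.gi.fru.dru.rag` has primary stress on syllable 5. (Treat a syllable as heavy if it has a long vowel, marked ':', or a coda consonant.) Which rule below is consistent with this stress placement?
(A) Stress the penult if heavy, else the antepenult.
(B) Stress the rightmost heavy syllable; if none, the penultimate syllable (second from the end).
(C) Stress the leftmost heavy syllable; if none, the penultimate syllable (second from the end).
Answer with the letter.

Rule A → syllable 3 (observed: 5).
Rule B → syllable 5 ✓.
Rule C → syllable 1 (observed: 5).

B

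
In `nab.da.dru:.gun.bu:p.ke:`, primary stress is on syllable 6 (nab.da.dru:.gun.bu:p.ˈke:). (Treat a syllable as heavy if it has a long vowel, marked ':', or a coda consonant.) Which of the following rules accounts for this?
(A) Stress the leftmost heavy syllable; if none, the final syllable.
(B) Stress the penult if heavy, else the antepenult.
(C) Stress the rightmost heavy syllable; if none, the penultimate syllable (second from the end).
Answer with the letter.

C

Rule A → syllable 1 (observed: 6).
Rule B → syllable 5 (observed: 6).
Rule C → syllable 6 ✓.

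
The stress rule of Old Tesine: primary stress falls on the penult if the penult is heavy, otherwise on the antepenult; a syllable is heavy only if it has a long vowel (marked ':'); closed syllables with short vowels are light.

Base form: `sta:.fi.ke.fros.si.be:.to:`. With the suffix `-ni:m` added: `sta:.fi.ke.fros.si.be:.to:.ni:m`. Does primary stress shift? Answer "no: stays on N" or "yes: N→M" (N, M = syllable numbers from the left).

Base `sta:.fi.ke.fros.si.be:.to:` (7 syllables):
  Weights: 5 si L, 6 be: H, 7 to: H.
  The penult (syllable 6, be:) is heavy, so it takes stress.
  → primary stress on syllable 6.
Suffixed `sta:.fi.ke.fros.si.be:.to:.ni:m` (8 syllables):
  Weights: 6 be: H, 7 to: H, 8 ni:m H.
  The penult (syllable 7, to:) is heavy, so it takes stress.
  → primary stress on syllable 7.

yes: 6→7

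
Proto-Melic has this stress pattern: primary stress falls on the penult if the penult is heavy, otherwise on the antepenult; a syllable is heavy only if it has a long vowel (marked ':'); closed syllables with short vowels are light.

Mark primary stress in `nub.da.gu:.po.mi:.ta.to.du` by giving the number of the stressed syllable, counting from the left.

Weights: 6 ta L, 7 to L, 8 du L.
The penult (syllable 7, to) is light, so stress falls on the antepenult (syllable 6, ta).
Primary stress: syllable 6 → nub.da.gu:.po.mi:.ˈta.to.du.

6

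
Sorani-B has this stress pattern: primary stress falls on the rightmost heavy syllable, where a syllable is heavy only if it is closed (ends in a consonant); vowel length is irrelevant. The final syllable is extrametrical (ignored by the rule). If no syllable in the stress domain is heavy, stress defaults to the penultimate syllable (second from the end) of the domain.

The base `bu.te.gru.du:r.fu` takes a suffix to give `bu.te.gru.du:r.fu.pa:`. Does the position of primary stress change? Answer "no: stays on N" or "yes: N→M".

Base `bu.te.gru.du:r.fu` (5 syllables):
  The final syllable (5, fu) is extrametrical; the stress domain is syllables 1–4.
  Weights: 1 bu L, 2 te L, 3 gru L, 4 du:r H.
  Heavy syllables in the domain: 4. The rightmost is syllable 4 (du:r).
  → primary stress on syllable 4.
Suffixed `bu.te.gru.du:r.fu.pa:` (6 syllables):
  The final syllable (6, pa:) is extrametrical; the stress domain is syllables 1–5.
  Weights: 1 bu L, 2 te L, 3 gru L, 4 du:r H, 5 fu L.
  Heavy syllables in the domain: 4. The rightmost is syllable 4 (du:r).
  → primary stress on syllable 4.

no: stays on 4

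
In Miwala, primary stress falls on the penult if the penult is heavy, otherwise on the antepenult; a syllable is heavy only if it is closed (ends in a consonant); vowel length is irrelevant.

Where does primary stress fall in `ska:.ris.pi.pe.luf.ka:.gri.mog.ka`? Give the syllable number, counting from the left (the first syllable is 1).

Weights: 7 gri L, 8 mog H, 9 ka L.
The penult (syllable 8, mog) is heavy, so it takes stress.
Primary stress: syllable 8 → ska:.ris.pi.pe.luf.ka:.gri.ˈmog.ka.

8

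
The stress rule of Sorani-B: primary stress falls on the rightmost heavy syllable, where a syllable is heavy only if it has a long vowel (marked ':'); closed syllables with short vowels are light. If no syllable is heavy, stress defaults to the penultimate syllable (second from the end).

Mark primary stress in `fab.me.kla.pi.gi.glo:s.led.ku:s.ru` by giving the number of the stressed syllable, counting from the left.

Weights: 1 fab L, 2 me L, 3 kla L, 4 pi L, 5 gi L, 6 glo:s H, 7 led L, 8 ku:s H, 9 ru L.
Heavy syllables in the domain: 6, 8. The rightmost is syllable 8 (ku:s).
Primary stress: syllable 8 → fab.me.kla.pi.gi.glo:s.led.ˈku:s.ru.

8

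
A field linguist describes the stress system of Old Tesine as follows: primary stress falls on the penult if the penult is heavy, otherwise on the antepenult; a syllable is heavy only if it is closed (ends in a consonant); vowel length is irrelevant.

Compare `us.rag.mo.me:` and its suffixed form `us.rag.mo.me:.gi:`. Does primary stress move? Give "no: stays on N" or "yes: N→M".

yes: 2→3

Base `us.rag.mo.me:` (4 syllables):
  Weights: 2 rag H, 3 mo L, 4 me: L.
  The penult (syllable 3, mo) is light, so stress falls on the antepenult (syllable 2, rag).
  → primary stress on syllable 2.
Suffixed `us.rag.mo.me:.gi:` (5 syllables):
  Weights: 3 mo L, 4 me: L, 5 gi: L.
  The penult (syllable 4, me:) is light, so stress falls on the antepenult (syllable 3, mo).
  → primary stress on syllable 3.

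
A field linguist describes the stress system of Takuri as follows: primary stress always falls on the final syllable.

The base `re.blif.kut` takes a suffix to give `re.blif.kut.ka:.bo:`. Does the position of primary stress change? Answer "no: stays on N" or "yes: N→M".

Base `re.blif.kut` (3 syllables):
  The word has 3 syllables; the final syllable is syllable 3 (kut).
  → primary stress on syllable 3.
Suffixed `re.blif.kut.ka:.bo:` (5 syllables):
  The word has 5 syllables; the final syllable is syllable 5 (bo:).
  → primary stress on syllable 5.

yes: 3→5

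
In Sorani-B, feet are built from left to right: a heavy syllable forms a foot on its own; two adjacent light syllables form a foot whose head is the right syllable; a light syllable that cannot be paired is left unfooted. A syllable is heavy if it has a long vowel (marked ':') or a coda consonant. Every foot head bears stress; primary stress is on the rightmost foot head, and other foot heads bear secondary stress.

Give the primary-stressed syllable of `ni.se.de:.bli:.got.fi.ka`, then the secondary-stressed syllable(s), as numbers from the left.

primary 7, secondary 2, 3, 4, 5

Weights: 1 ni L, 2 se L, 3 de: H, 4 bli: H, 5 got H, 6 fi L, 7 ka L.
Parse left to right (heavy = foot alone; LL = one foot; stranded L unfooted): (ni.ˈse) (ˈde:) (ˈbli:) (ˈgot) (fi.ˈka).
Foot heads: 2, 3, 4, 5, 7.
Primary stress on the rightmost head = syllable 7.
Secondary stress on 2, 3, 4, 5: ni.ˌse.ˌde:.ˌbli:.ˌgot.fi.ˈka.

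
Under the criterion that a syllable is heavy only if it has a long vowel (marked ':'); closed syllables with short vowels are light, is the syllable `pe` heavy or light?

`pe`: short vowel, open (no coda). Short vowel → light.

light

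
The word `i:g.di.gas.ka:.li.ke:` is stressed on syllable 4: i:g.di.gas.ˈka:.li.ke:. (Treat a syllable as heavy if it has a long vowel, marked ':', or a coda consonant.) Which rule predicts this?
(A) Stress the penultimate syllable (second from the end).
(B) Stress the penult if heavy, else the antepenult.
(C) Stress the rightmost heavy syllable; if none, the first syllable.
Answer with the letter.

B

Rule A → syllable 5 (observed: 4).
Rule B → syllable 4 ✓.
Rule C → syllable 6 (observed: 4).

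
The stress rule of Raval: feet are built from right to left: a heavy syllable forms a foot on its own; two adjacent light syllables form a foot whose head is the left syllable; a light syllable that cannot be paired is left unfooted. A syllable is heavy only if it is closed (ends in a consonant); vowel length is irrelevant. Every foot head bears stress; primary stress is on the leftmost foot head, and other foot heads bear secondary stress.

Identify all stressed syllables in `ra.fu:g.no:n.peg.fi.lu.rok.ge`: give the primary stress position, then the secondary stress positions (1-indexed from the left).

Weights: 1 ra L, 2 fu:g H, 3 no:n H, 4 peg H, 5 fi L, 6 lu L, 7 rok H, 8 ge L.
Parse right to left (heavy = foot alone; LL = one foot; stranded L unfooted): ra (ˈfu:g) (ˈno:n) (ˈpeg) (ˈfi.lu) (ˈrok) ge.
Foot heads: 2, 3, 4, 5, 7.
Primary stress on the leftmost head = syllable 2.
Secondary stress on 3, 4, 5, 7: ra.ˈfu:g.ˌno:n.ˌpeg.ˌfi.lu.ˌrok.ge.

primary 2, secondary 3, 4, 5, 7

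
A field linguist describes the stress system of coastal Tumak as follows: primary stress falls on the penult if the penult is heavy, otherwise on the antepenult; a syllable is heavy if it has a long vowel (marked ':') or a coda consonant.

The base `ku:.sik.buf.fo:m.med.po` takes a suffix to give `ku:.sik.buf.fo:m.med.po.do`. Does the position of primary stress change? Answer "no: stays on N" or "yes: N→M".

no: stays on 5

Base `ku:.sik.buf.fo:m.med.po` (6 syllables):
  Weights: 4 fo:m H, 5 med H, 6 po L.
  The penult (syllable 5, med) is heavy, so it takes stress.
  → primary stress on syllable 5.
Suffixed `ku:.sik.buf.fo:m.med.po.do` (7 syllables):
  Weights: 5 med H, 6 po L, 7 do L.
  The penult (syllable 6, po) is light, so stress falls on the antepenult (syllable 5, med).
  → primary stress on syllable 5.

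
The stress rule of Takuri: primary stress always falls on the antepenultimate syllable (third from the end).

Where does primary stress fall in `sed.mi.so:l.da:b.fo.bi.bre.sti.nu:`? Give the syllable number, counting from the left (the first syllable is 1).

7

The word has 9 syllables; the antepenultimate syllable (third from the end) is syllable 7 (bre).
Primary stress: syllable 7 → sed.mi.so:l.da:b.fo.bi.ˈbre.sti.nu:.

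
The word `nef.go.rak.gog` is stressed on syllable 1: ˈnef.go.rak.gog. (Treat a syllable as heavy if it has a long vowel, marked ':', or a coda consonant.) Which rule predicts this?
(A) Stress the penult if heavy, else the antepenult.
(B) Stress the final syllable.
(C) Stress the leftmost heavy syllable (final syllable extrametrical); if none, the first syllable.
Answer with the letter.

Rule A → syllable 3 (observed: 1).
Rule B → syllable 4 (observed: 1).
Rule C → syllable 1 ✓.

C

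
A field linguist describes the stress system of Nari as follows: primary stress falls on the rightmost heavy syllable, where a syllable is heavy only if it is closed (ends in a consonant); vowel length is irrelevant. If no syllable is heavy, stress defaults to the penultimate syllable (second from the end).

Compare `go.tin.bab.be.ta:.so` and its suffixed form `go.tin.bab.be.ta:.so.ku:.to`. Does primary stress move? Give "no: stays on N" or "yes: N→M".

no: stays on 3

Base `go.tin.bab.be.ta:.so` (6 syllables):
  Weights: 1 go L, 2 tin H, 3 bab H, 4 be L, 5 ta: L, 6 so L.
  Heavy syllables in the domain: 2, 3. The rightmost is syllable 3 (bab).
  → primary stress on syllable 3.
Suffixed `go.tin.bab.be.ta:.so.ku:.to` (8 syllables):
  Weights: 1 go L, 2 tin H, 3 bab H, 4 be L, 5 ta: L, 6 so L, 7 ku: L, 8 to L.
  Heavy syllables in the domain: 2, 3. The rightmost is syllable 3 (bab).
  → primary stress on syllable 3.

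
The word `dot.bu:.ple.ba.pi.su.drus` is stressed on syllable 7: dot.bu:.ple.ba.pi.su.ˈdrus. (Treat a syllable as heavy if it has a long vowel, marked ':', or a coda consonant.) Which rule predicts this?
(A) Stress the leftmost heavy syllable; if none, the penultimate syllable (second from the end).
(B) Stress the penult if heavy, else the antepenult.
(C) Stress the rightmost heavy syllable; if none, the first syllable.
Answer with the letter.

C

Rule A → syllable 1 (observed: 7).
Rule B → syllable 5 (observed: 7).
Rule C → syllable 7 ✓.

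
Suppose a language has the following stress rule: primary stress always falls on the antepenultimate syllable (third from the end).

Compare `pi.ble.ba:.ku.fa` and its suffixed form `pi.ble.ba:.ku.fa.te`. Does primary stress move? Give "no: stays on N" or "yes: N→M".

Base `pi.ble.ba:.ku.fa` (5 syllables):
  The word has 5 syllables; the antepenultimate syllable (third from the end) is syllable 3 (ba:).
  → primary stress on syllable 3.
Suffixed `pi.ble.ba:.ku.fa.te` (6 syllables):
  The word has 6 syllables; the antepenultimate syllable (third from the end) is syllable 4 (ku).
  → primary stress on syllable 4.

yes: 3→4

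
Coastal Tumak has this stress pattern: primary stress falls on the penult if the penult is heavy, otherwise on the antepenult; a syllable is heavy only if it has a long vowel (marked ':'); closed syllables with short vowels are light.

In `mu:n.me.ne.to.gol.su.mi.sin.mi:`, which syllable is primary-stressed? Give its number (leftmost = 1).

Weights: 7 mi L, 8 sin L, 9 mi: H.
The penult (syllable 8, sin) is light, so stress falls on the antepenult (syllable 7, mi).
Primary stress: syllable 7 → mu:n.me.ne.to.gol.su.ˈmi.sin.mi:.

7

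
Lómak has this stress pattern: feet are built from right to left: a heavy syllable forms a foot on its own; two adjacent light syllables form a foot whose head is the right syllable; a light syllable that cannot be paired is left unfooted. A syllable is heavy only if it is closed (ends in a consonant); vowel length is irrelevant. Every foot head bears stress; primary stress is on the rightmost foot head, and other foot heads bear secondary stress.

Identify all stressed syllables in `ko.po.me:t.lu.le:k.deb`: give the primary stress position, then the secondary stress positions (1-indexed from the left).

Weights: 1 ko L, 2 po L, 3 me:t H, 4 lu L, 5 le:k H, 6 deb H.
Parse right to left (heavy = foot alone; LL = one foot; stranded L unfooted): (ko.ˈpo) (ˈme:t) lu (ˈle:k) (ˈdeb).
Foot heads: 2, 3, 5, 6.
Primary stress on the rightmost head = syllable 6.
Secondary stress on 2, 3, 5: ko.ˌpo.ˌme:t.lu.ˌle:k.ˈdeb.

primary 6, secondary 2, 3, 5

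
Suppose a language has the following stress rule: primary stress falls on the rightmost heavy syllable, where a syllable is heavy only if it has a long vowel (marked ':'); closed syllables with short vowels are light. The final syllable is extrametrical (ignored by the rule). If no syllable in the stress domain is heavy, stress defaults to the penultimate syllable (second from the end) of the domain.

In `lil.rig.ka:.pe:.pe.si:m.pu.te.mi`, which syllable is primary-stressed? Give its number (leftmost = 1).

The final syllable (9, mi) is extrametrical; the stress domain is syllables 1–8.
Weights: 1 lil L, 2 rig L, 3 ka: H, 4 pe: H, 5 pe L, 6 si:m H, 7 pu L, 8 te L.
Heavy syllables in the domain: 3, 4, 6. The rightmost is syllable 6 (si:m).
Primary stress: syllable 6 → lil.rig.ka:.pe:.pe.ˈsi:m.pu.te.mi.

6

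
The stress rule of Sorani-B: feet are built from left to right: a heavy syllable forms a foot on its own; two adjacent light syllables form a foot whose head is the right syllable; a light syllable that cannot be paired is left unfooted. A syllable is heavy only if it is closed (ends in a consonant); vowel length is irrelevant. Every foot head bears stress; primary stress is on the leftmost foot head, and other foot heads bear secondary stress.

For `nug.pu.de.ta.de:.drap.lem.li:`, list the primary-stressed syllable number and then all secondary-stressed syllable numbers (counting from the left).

primary 1, secondary 3, 5, 6, 7

Weights: 1 nug H, 2 pu L, 3 de L, 4 ta L, 5 de: L, 6 drap H, 7 lem H, 8 li: L.
Parse left to right (heavy = foot alone; LL = one foot; stranded L unfooted): (ˈnug) (pu.ˈde) (ta.ˈde:) (ˈdrap) (ˈlem) li:.
Foot heads: 1, 3, 5, 6, 7.
Primary stress on the leftmost head = syllable 1.
Secondary stress on 3, 5, 6, 7: ˈnug.pu.ˌde.ta.ˌde:.ˌdrap.ˌlem.li:.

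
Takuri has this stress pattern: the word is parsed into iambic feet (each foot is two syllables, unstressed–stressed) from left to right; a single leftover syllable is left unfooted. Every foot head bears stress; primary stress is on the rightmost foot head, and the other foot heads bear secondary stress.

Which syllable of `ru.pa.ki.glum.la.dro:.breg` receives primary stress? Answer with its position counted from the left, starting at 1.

6

Parse left to right into iambic (σˈσ) feet: (ru.ˈpa) (ki.ˈglum) (la.ˈdro:) breg. Syllable 7 is left unfooted.
Foot heads (stressed positions): 2, 4, 6.
End Rule Rightmost: primary stress on the rightmost head = syllable 6.
Primary stress: syllable 6 → ru.pa.ki.glum.la.ˈdro:.breg.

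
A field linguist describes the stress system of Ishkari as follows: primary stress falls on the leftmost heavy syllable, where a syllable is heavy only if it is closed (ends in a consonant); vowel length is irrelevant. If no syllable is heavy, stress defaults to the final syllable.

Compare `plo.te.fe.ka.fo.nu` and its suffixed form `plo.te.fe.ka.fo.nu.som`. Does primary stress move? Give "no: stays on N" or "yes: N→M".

Base `plo.te.fe.ka.fo.nu` (6 syllables):
  Weights: 1 plo L, 2 te L, 3 fe L, 4 ka L, 5 fo L, 6 nu L.
  No heavy syllable in the domain; default to the final syllable = syllable 6.
  → primary stress on syllable 6.
Suffixed `plo.te.fe.ka.fo.nu.som` (7 syllables):
  Weights: 1 plo L, 2 te L, 3 fe L, 4 ka L, 5 fo L, 6 nu L, 7 som H.
  Heavy syllables in the domain: 7. The leftmost is syllable 7 (som).
  → primary stress on syllable 7.

yes: 6→7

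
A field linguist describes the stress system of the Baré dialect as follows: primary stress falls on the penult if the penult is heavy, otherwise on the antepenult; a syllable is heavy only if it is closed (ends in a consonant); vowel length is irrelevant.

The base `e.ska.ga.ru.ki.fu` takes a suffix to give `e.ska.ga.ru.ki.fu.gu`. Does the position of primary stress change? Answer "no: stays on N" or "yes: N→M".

yes: 4→5

Base `e.ska.ga.ru.ki.fu` (6 syllables):
  Weights: 4 ru L, 5 ki L, 6 fu L.
  The penult (syllable 5, ki) is light, so stress falls on the antepenult (syllable 4, ru).
  → primary stress on syllable 4.
Suffixed `e.ska.ga.ru.ki.fu.gu` (7 syllables):
  Weights: 5 ki L, 6 fu L, 7 gu L.
  The penult (syllable 6, fu) is light, so stress falls on the antepenult (syllable 5, ki).
  → primary stress on syllable 5.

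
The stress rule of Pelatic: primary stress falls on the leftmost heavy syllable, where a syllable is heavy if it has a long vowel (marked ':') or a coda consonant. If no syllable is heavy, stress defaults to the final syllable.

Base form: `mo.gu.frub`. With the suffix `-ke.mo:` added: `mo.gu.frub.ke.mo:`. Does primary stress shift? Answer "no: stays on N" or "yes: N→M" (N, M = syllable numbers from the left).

no: stays on 3

Base `mo.gu.frub` (3 syllables):
  Weights: 1 mo L, 2 gu L, 3 frub H.
  Heavy syllables in the domain: 3. The leftmost is syllable 3 (frub).
  → primary stress on syllable 3.
Suffixed `mo.gu.frub.ke.mo:` (5 syllables):
  Weights: 1 mo L, 2 gu L, 3 frub H, 4 ke L, 5 mo: H.
  Heavy syllables in the domain: 3, 5. The leftmost is syllable 3 (frub).
  → primary stress on syllable 3.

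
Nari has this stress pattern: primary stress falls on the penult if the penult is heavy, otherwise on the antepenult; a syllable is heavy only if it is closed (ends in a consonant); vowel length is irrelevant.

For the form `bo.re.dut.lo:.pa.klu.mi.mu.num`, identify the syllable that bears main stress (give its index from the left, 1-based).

Weights: 7 mi L, 8 mu L, 9 num H.
The penult (syllable 8, mu) is light, so stress falls on the antepenult (syllable 7, mi).
Primary stress: syllable 7 → bo.re.dut.lo:.pa.klu.ˈmi.mu.num.

7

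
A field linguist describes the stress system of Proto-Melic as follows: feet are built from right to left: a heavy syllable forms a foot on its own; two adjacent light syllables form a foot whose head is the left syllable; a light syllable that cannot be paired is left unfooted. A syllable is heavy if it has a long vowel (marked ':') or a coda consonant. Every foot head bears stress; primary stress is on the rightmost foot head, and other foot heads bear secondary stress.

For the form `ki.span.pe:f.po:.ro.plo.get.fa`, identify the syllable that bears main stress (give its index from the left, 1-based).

Weights: 1 ki L, 2 span H, 3 pe:f H, 4 po: H, 5 ro L, 6 plo L, 7 get H, 8 fa L.
Parse right to left (heavy = foot alone; LL = one foot; stranded L unfooted): ki (ˈspan) (ˈpe:f) (ˈpo:) (ˈro.plo) (ˈget) fa.
Foot heads: 2, 3, 4, 5, 7.
Primary stress on the rightmost head = syllable 7.
Primary stress: syllable 7 → ki.span.pe:f.po:.ro.plo.ˈget.fa.

7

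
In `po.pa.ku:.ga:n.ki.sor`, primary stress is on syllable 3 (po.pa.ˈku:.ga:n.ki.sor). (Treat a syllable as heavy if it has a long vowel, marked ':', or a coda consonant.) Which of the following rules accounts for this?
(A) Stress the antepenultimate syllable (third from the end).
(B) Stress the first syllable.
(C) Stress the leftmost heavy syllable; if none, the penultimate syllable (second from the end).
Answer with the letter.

Rule A → syllable 4 (observed: 3).
Rule B → syllable 1 (observed: 3).
Rule C → syllable 3 ✓.

C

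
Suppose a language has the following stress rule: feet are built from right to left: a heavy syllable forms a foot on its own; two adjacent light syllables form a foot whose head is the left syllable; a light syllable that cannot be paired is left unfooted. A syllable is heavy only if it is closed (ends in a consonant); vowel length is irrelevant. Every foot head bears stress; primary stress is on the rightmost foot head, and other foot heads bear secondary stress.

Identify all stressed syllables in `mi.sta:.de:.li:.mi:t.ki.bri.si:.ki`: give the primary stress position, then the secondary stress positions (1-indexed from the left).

Weights: 1 mi L, 2 sta: L, 3 de: L, 4 li: L, 5 mi:t H, 6 ki L, 7 bri L, 8 si: L, 9 ki L.
Parse right to left (heavy = foot alone; LL = one foot; stranded L unfooted): (ˈmi.sta:) (ˈde:.li:) (ˈmi:t) (ˈki.bri) (ˈsi:.ki).
Foot heads: 1, 3, 5, 6, 8.
Primary stress on the rightmost head = syllable 8.
Secondary stress on 1, 3, 5, 6: ˌmi.sta:.ˌde:.li:.ˌmi:t.ˌki.bri.ˈsi:.ki.

primary 8, secondary 1, 3, 5, 6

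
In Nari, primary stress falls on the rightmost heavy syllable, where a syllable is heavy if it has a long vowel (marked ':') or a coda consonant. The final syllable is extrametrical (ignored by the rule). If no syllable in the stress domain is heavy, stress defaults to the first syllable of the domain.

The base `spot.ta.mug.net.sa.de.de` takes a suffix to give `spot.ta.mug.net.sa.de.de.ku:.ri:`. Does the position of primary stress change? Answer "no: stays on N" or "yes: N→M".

Base `spot.ta.mug.net.sa.de.de` (7 syllables):
  The final syllable (7, de) is extrametrical; the stress domain is syllables 1–6.
  Weights: 1 spot H, 2 ta L, 3 mug H, 4 net H, 5 sa L, 6 de L.
  Heavy syllables in the domain: 1, 3, 4. The rightmost is syllable 4 (net).
  → primary stress on syllable 4.
Suffixed `spot.ta.mug.net.sa.de.de.ku:.ri:` (9 syllables):
  The final syllable (9, ri:) is extrametrical; the stress domain is syllables 1–8.
  Weights: 1 spot H, 2 ta L, 3 mug H, 4 net H, 5 sa L, 6 de L, 7 de L, 8 ku: H.
  Heavy syllables in the domain: 1, 3, 4, 8. The rightmost is syllable 8 (ku:).
  → primary stress on syllable 8.

yes: 4→8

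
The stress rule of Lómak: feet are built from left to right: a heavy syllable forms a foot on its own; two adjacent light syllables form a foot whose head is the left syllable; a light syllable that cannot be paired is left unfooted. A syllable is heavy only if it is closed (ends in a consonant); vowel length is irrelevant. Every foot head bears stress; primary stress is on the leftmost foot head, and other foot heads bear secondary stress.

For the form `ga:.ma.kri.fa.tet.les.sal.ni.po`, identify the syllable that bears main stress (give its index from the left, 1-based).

Weights: 1 ga: L, 2 ma L, 3 kri L, 4 fa L, 5 tet H, 6 les H, 7 sal H, 8 ni L, 9 po L.
Parse left to right (heavy = foot alone; LL = one foot; stranded L unfooted): (ˈga:.ma) (ˈkri.fa) (ˈtet) (ˈles) (ˈsal) (ˈni.po).
Foot heads: 1, 3, 5, 6, 7, 8.
Primary stress on the leftmost head = syllable 1.
Primary stress: syllable 1 → ˈga:.ma.kri.fa.tet.les.sal.ni.po.

1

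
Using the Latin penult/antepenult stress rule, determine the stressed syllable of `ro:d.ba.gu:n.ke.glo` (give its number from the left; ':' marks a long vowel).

Classical Latin: stress the penult if heavy (long vowel or closed), else the antepenult.
Weights: 3 gu:n H, 4 ke L, 5 glo L.
The penult (syllable 4, ke) is light, so stress falls on the antepenult (syllable 3, gu:n).
Stress on syllable 3: ro:d.ba.ˈgu:n.ke.glo.

3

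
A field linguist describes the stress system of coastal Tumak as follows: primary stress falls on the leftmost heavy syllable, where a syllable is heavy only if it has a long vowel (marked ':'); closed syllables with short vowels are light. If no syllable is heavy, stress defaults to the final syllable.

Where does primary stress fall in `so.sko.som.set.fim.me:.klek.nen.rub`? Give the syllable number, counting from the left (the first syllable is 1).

6

Weights: 1 so L, 2 sko L, 3 som L, 4 set L, 5 fim L, 6 me: H, 7 klek L, 8 nen L, 9 rub L.
Heavy syllables in the domain: 6. The leftmost is syllable 6 (me:).
Primary stress: syllable 6 → so.sko.som.set.fim.ˈme:.klek.nen.rub.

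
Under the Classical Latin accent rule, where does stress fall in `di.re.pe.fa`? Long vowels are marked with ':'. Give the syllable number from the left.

Classical Latin: stress the penult if heavy (long vowel or closed), else the antepenult.
Weights: 2 re L, 3 pe L, 4 fa L.
The penult (syllable 3, pe) is light, so stress falls on the antepenult (syllable 2, re).
Stress on syllable 2: di.ˈre.pe.fa.

2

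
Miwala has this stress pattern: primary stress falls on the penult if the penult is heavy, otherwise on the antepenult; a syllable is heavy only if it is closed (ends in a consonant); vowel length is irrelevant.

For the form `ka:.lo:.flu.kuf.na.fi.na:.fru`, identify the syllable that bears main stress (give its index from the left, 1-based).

6

Weights: 6 fi L, 7 na: L, 8 fru L.
The penult (syllable 7, na:) is light, so stress falls on the antepenult (syllable 6, fi).
Primary stress: syllable 6 → ka:.lo:.flu.kuf.na.ˈfi.na:.fru.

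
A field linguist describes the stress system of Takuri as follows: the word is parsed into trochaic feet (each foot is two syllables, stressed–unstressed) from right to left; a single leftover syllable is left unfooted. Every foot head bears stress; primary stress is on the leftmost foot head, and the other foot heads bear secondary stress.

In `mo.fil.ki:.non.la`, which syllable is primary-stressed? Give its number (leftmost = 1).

2

Parse right to left into trochaic (ˈσσ) feet: mo (ˈfil.ki:) (ˈnon.la). Syllable 1 is left unfooted.
Foot heads (stressed positions): 2, 4.
End Rule Leftmost: primary stress on the leftmost head = syllable 2.
Primary stress: syllable 2 → mo.ˈfil.ki:.non.la.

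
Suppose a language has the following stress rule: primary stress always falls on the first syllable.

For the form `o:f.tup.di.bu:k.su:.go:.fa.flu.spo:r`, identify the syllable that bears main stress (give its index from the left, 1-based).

The word has 9 syllables; the first syllable is syllable 1 (o:f).
Primary stress: syllable 1 → ˈo:f.tup.di.bu:k.su:.go:.fa.flu.spo:r.

1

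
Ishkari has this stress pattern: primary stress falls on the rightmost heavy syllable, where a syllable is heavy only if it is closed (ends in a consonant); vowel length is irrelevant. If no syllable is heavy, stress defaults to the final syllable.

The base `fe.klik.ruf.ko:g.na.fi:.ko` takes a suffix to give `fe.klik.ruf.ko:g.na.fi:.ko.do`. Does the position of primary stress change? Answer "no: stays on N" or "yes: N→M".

no: stays on 4

Base `fe.klik.ruf.ko:g.na.fi:.ko` (7 syllables):
  Weights: 1 fe L, 2 klik H, 3 ruf H, 4 ko:g H, 5 na L, 6 fi: L, 7 ko L.
  Heavy syllables in the domain: 2, 3, 4. The rightmost is syllable 4 (ko:g).
  → primary stress on syllable 4.
Suffixed `fe.klik.ruf.ko:g.na.fi:.ko.do` (8 syllables):
  Weights: 1 fe L, 2 klik H, 3 ruf H, 4 ko:g H, 5 na L, 6 fi: L, 7 ko L, 8 do L.
  Heavy syllables in the domain: 2, 3, 4. The rightmost is syllable 4 (ko:g).
  → primary stress on syllable 4.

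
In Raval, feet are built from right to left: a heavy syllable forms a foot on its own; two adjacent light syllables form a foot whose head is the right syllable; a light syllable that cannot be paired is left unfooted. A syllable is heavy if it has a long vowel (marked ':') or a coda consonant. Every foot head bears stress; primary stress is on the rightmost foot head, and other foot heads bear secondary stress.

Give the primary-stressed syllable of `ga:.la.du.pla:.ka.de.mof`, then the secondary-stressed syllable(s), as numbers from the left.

Weights: 1 ga: H, 2 la L, 3 du L, 4 pla: H, 5 ka L, 6 de L, 7 mof H.
Parse right to left (heavy = foot alone; LL = one foot; stranded L unfooted): (ˈga:) (la.ˈdu) (ˈpla:) (ka.ˈde) (ˈmof).
Foot heads: 1, 3, 4, 6, 7.
Primary stress on the rightmost head = syllable 7.
Secondary stress on 1, 3, 4, 6: ˌga:.la.ˌdu.ˌpla:.ka.ˌde.ˈmof.

primary 7, secondary 1, 3, 4, 6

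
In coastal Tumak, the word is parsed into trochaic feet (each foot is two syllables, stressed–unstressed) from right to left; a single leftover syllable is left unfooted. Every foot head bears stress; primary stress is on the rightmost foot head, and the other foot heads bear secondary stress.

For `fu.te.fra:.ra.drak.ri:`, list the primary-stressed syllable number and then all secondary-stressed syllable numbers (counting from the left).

Parse right to left into trochaic (ˈσσ) feet: (ˈfu.te) (ˈfra:.ra) (ˈdrak.ri:).
Foot heads (stressed positions): 1, 3, 5.
End Rule Rightmost: primary stress on the rightmost head = syllable 5.
Secondary stress on 1, 3: ˌfu.te.ˌfra:.ra.ˈdrak.ri:.

primary 5, secondary 1, 3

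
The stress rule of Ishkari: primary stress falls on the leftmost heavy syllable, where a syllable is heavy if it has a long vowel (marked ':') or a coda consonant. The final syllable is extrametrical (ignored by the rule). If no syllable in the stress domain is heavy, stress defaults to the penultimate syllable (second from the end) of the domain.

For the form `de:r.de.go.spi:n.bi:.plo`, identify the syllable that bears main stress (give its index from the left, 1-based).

1

The final syllable (6, plo) is extrametrical; the stress domain is syllables 1–5.
Weights: 1 de:r H, 2 de L, 3 go L, 4 spi:n H, 5 bi: H.
Heavy syllables in the domain: 1, 4, 5. The leftmost is syllable 1 (de:r).
Primary stress: syllable 1 → ˈde:r.de.go.spi:n.bi:.plo.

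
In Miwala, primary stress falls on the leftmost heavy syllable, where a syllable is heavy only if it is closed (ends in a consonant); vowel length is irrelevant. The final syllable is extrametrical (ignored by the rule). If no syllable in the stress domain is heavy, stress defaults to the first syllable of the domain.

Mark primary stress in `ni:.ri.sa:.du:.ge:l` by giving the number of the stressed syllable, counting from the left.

1

The final syllable (5, ge:l) is extrametrical; the stress domain is syllables 1–4.
Weights: 1 ni: L, 2 ri L, 3 sa: L, 4 du: L.
No heavy syllable in the domain; default to the first syllable of the domain = syllable 1.
Primary stress: syllable 1 → ˈni:.ri.sa:.du:.ge:l.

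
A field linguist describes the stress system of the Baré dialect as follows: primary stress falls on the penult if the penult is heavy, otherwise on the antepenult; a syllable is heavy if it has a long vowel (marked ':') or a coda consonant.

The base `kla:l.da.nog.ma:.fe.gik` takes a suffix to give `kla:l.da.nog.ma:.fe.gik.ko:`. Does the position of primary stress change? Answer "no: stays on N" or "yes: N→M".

yes: 4→6

Base `kla:l.da.nog.ma:.fe.gik` (6 syllables):
  Weights: 4 ma: H, 5 fe L, 6 gik H.
  The penult (syllable 5, fe) is light, so stress falls on the antepenult (syllable 4, ma:).
  → primary stress on syllable 4.
Suffixed `kla:l.da.nog.ma:.fe.gik.ko:` (7 syllables):
  Weights: 5 fe L, 6 gik H, 7 ko: H.
  The penult (syllable 6, gik) is heavy, so it takes stress.
  → primary stress on syllable 6.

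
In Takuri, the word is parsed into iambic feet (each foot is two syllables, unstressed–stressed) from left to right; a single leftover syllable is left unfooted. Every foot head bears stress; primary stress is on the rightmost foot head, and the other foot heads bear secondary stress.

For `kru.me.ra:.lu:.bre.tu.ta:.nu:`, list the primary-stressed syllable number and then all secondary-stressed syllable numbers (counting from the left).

Parse left to right into iambic (σˈσ) feet: (kru.ˈme) (ra:.ˈlu:) (bre.ˈtu) (ta:.ˈnu:).
Foot heads (stressed positions): 2, 4, 6, 8.
End Rule Rightmost: primary stress on the rightmost head = syllable 8.
Secondary stress on 2, 4, 6: kru.ˌme.ra:.ˌlu:.bre.ˌtu.ta:.ˈnu:.

primary 8, secondary 2, 4, 6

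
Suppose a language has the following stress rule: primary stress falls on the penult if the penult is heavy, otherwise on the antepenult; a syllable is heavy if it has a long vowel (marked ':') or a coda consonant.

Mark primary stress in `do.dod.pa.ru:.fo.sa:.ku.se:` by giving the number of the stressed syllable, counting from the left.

6

Weights: 6 sa: H, 7 ku L, 8 se: H.
The penult (syllable 7, ku) is light, so stress falls on the antepenult (syllable 6, sa:).
Primary stress: syllable 6 → do.dod.pa.ru:.fo.ˈsa:.ku.se:.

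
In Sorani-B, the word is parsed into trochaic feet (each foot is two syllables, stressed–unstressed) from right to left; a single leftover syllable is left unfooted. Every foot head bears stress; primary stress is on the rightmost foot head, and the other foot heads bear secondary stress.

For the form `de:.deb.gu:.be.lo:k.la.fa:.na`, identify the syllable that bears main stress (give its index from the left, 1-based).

7

Parse right to left into trochaic (ˈσσ) feet: (ˈde:.deb) (ˈgu:.be) (ˈlo:k.la) (ˈfa:.na).
Foot heads (stressed positions): 1, 3, 5, 7.
End Rule Rightmost: primary stress on the rightmost head = syllable 7.
Primary stress: syllable 7 → de:.deb.gu:.be.lo:k.la.ˈfa:.na.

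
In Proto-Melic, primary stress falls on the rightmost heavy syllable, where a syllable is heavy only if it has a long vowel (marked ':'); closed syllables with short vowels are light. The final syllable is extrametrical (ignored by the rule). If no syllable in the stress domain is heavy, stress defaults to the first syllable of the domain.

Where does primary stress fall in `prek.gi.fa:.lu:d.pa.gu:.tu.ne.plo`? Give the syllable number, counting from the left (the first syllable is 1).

6

The final syllable (9, plo) is extrametrical; the stress domain is syllables 1–8.
Weights: 1 prek L, 2 gi L, 3 fa: H, 4 lu:d H, 5 pa L, 6 gu: H, 7 tu L, 8 ne L.
Heavy syllables in the domain: 3, 4, 6. The rightmost is syllable 6 (gu:).
Primary stress: syllable 6 → prek.gi.fa:.lu:d.pa.ˈgu:.tu.ne.plo.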